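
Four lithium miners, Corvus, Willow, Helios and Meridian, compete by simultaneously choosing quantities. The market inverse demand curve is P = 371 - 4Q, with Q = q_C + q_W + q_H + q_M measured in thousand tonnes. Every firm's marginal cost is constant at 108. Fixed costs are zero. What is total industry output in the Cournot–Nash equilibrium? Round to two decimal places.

A representative firm's profit is π_i = q_i(371 - 4Q) - 108q_i.
First-order condition (treating rivals' output as given): 263 - 8q_i - 4·Σ_{j≠i} q_j = 0.
With identical firms every q_j equals q_i, so Σ_{j≠i} q_j = 3q_i and 263 = 20q_i, giving q_i = 263/20.
Total output Q = 263/20 + 263/20 + 263/20 + 263/20 = 263/5.

52.60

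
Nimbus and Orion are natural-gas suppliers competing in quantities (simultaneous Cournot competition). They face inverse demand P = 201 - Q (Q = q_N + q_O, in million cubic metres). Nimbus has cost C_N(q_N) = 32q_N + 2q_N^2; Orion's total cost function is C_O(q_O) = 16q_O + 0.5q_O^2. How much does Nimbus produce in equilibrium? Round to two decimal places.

18.94

Nimbus's profit: π_N = (201 - Q)q_N - (32q_N + 2q_N²). Setting ∂π_N/∂q_N = 0: 169 - 6q_N - (q_O) = 0.
Orion's first-order condition: 185 - 3q_O - (q_N) = 0.
So q_N = (169 - q_O)/6 and q_O = (185 - q_N)/3.
Solving the pair: q_N = 322/17, q_O = 941/17.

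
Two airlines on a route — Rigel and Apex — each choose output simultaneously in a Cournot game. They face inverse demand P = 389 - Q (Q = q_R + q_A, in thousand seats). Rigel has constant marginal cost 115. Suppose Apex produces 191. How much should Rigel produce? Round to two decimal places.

With the rival's output fixed at 191, Rigel's profit is π_R = (389 - 191 - q_R)q_R - (115q_R) = (198 - q_R)q_R - (115q_R).
∂π_R/∂q_R = 83 - 2q_R = 0, so q_R = 83/2.

41.50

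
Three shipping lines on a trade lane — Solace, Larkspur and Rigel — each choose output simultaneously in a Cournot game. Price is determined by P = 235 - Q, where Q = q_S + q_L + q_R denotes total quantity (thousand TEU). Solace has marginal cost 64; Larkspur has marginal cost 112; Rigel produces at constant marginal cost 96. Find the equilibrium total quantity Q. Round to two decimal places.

108.25

Solace's profit: π_S = (235 - Q)q_S - (64q_S). Setting ∂π_S/∂q_S = 0: 171 - 2q_S - (q_L + q_R) = 0.
Larkspur's first-order condition: 123 - 2q_L - (q_S + q_R) = 0.
Rigel's profit: π_R = (235 - Q)q_R - (96q_R). Setting ∂π_R/∂q_R = 0: 139 - 2q_R - (q_S + q_L) = 0.
Adding the 3 first-order conditions: 433 − 4Q = 0, so Q = 433/4.
Back-substituting: q_S = (171 − 433/4) = 251/4, q_L = (123 − 433/4) = 59/4, q_R = (139 − 433/4) = 123/4.
Total output Q = 251/4 + 59/4 + 123/4 = 433/4.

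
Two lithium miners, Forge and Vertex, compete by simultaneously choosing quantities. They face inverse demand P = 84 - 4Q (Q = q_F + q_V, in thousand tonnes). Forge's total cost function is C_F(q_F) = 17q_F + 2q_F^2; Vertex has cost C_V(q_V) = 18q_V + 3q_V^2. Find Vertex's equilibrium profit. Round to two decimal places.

Forge's profit: π_F = (84 - 4Q)q_F - (17q_F + 2q_F²). Setting ∂π_F/∂q_F = 0: 67 - 12q_F - 4(q_V) = 0.
Vertex's first-order condition: 66 - 14q_V - 4(q_F) = 0.
Rearranging gives the reaction functions q_F = (67 - 4q_V)/12 and q_V = (66 - 4q_F)/14.
Substituting one into the other gives q_F = 337/76 and q_V = 131/38.
Price P = 84 - 4·(599/76) = 997/19.
Vertex's profit: (997/19)·(131/38) - 18·(131/38) - 3(131/38)² = 83.1904.

83.19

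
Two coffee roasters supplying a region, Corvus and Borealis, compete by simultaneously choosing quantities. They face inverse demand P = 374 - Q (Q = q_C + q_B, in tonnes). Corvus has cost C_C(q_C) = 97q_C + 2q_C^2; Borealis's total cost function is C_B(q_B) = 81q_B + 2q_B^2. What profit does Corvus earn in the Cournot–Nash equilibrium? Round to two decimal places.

Corvus's profit: π_C = (374 - Q)q_C - (97q_C + 2q_C²). Setting ∂π_C/∂q_C = 0: 277 - 6q_C - (q_B) = 0.
Borealis's first-order condition: 293 - 6q_B - (q_C) = 0.
So q_C = (277 - q_B)/6 and q_B = (293 - q_C)/6.
Substituting one into the other gives q_C = 1369/35 and q_B = 1481/35.
Price P = 374 - 570/7 = 292.5714.
Corvus's profit: 292.5714·(1369/35) - 97·(1369/35) - 2(1369/35)² = 4589.7820.

4589.78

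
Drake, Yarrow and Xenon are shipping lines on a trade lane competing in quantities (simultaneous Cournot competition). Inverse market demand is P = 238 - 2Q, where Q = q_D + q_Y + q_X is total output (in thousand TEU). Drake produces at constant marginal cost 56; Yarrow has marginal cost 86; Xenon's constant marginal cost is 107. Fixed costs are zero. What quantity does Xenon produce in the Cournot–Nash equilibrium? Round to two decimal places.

Drake's profit: π_D = (238 - 2Q)q_D - (56q_D). Setting ∂π_D/∂q_D = 0: 182 - 4q_D - 2(q_Y + q_X) = 0.
Yarrow's first-order condition: 152 - 4q_Y - 2(q_D + q_X) = 0.
Xenon's profit: π_X = (238 - 2Q)q_X - (107q_X). Setting ∂π_X/∂q_X = 0: 131 - 4q_X - 2(q_D + q_Y) = 0.
Adding the 3 conditions: 465 − 4Q − 4Q = 0, i.e. Q = 465/8.
Back-substituting: q_D = (182 − 465/4)/2 = 263/8, q_Y = (152 − 465/4)/2 = 143/8, q_X = (131 − 465/4)/2 = 59/8.

7.38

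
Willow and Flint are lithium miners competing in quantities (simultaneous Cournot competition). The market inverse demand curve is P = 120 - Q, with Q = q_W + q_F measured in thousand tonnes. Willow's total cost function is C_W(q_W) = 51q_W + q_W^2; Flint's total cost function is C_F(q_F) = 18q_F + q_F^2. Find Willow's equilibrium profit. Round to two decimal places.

Willow's profit: π_W = (120 - Q)q_W - (51q_W + q_W²). Setting ∂π_W/∂q_W = 0: 69 - 4q_W - (q_F) = 0.
Flint's first-order condition: 102 - 4q_F - (q_W) = 0.
So q_W = (69 - q_F)/4 and q_F = (102 - q_W)/4.
Solving the pair: q_W = 58/5, q_F = 113/5.
Price P = 120 - 171/5 = 429/5.
Willow's profit: (429/5)·(58/5) - 51·(58/5) - (58/5)² = 269.1200.

269.12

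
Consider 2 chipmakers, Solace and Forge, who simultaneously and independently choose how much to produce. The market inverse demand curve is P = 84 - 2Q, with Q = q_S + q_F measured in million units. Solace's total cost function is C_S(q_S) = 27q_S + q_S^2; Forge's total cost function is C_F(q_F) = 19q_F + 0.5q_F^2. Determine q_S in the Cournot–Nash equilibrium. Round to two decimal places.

5.96

Solace's profit: π_S = (84 - 2Q)q_S - (27q_S + q_S²). Setting ∂π_S/∂q_S = 0: 57 - 6q_S - 2(q_F) = 0.
Forge's first-order condition: 65 - 5q_F - 2(q_S) = 0.
So q_S = (57 - 2q_F)/6 and q_F = (65 - 2q_S)/5.
Solving the pair: q_S = 155/26, q_F = 138/13.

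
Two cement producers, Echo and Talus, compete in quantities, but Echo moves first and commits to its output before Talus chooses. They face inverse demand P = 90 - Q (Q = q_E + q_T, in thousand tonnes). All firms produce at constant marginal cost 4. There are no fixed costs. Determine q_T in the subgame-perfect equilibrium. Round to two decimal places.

21.50

Solve by backward induction. Given q_E, the follower Talus maximises π_T = (90 - q_E - q_T)q_T - 4q_T.
∂π_T/∂q_T = 86 - q_E - 2q_T = 0 gives the reaction function q_T = (86 - q_E)/2.
The leader anticipates this reaction. Substituting into P = 90 - Q gives P = 47 - (1/2)q_E, so π_E = (47 - (1/2)q_E)q_E - 4q_E.
Leader FOC: 43 - q_E = 0, so q_E = 43.
Then q_T = (86 - 43)/2 = 43/2.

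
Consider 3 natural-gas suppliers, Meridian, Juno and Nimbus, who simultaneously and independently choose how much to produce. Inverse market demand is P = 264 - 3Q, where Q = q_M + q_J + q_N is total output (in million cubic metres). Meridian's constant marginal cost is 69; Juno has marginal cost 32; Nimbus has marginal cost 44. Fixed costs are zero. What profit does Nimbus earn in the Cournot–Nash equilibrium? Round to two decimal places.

Meridian's profit: π_M = (264 - 3Q)q_M - (69q_M). Setting ∂π_M/∂q_M = 0: 195 - 6q_M - 3(q_J + q_N) = 0.
Juno's profit: π_J = (264 - 3Q)q_J - (32q_J). Setting ∂π_J/∂q_J = 0: 232 - 6q_J - 3(q_M + q_N) = 0.
Nimbus's profit: π_N = (264 - 3Q)q_N - (44q_N). Setting ∂π_N/∂q_N = 0: 220 - 6q_N - 3(q_M + q_J) = 0.
Adding the 3 conditions: 647 − 6Q − 6Q = 0, i.e. Q = 647/12.
Back-substituting: q_M = (195 − 647/4)/3 = 133/12, q_J = (232 − 647/4)/3 = 281/12, q_N = (220 − 647/4)/3 = 233/12.
Price P = 264 - 3·(647/12) = 409/4.
Nimbus's profit: (409/4 - 44)·(233/12) = 1131.0208.

1131.02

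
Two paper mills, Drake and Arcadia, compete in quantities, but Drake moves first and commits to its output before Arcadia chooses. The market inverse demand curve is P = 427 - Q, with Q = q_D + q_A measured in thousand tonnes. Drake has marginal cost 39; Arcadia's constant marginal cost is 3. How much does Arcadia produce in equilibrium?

124

Solve by backward induction. Given q_D, the follower Arcadia maximises π_A = (427 - q_D - q_A)q_A - 3q_A.
Follower FOC: 424 - q_D - 2q_A = 0, so q_A(q_D) = (424 - q_D)/2.
Drake substitutes q_A(q_D) into its own profit: π_D = q_D(427 - q_D - (424 - q_D)/2) - 39q_D = (215 - (1/2)q_D)q_D - 39q_D.
Leader FOC: 176 - q_D = 0, so q_D = 176.
Then q_A = (424 - 176)/2 = 124.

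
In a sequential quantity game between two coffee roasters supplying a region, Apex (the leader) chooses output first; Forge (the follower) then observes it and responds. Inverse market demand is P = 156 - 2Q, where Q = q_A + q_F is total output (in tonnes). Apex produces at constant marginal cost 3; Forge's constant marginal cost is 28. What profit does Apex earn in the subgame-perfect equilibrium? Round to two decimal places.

1980.25

The follower Forge best-responds to any q_A: π_F = (156 - 2Q)q_F - 28q_F.
Follower FOC: 128 - 2q_A - 4q_F = 0, so q_F(q_A) = (128 - 2q_A)/4.
Apex substitutes q_F(q_A) into its own profit: π_A = q_A(156 - 2q_A - (128 - 2q_A)/2) - 3q_A = (92 - q_A)q_A - 3q_A.
The leader's first-order condition 89 - 2q_A = 0 yields q_A = 89/2.
Then q_F = (128 - 2·(89/2))/4 = 39/4.
Price P = 156 - 2·(217/4) = 95/2.
Apex's profit: (95/2 - 3)·(89/2) = 1980.2500.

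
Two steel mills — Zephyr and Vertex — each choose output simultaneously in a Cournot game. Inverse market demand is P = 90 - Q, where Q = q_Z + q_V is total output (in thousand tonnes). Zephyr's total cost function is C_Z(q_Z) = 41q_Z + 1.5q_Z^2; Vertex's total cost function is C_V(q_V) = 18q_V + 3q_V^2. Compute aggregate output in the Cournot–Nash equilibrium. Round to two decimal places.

Zephyr's profit: π_Z = (90 - Q)q_Z - (41q_Z + (3/2)q_Z²). Setting ∂π_Z/∂q_Z = 0: 49 - 5q_Z - (q_V) = 0.
Vertex's first-order condition: 72 - 8q_V - (q_Z) = 0.
So q_Z = (49 - q_V)/5 and q_V = (72 - q_Z)/8.
Solving the pair: q_Z = 320/39, q_V = 311/39.
Total output Q = 320/39 + 311/39 = 631/39.

16.18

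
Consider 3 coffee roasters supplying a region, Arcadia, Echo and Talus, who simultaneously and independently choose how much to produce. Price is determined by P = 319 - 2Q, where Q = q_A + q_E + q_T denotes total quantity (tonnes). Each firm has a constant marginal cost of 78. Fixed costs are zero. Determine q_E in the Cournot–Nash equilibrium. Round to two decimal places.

30.13

Each firm earns π_i = (319 - 2Q)q_i - 78q_i.
First-order condition (treating rivals' output as given): 241 - 4q_i - 2·Σ_{j≠i} q_j = 0.
By symmetry each firm produces the same amount; substituting Σ_{j≠i} q_j = 2q_i yields q_i = 241/8.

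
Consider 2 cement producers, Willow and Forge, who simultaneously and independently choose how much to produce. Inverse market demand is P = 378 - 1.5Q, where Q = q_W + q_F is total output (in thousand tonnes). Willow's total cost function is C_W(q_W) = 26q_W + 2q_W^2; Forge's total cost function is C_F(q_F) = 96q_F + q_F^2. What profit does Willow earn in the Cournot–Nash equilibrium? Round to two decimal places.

Willow's profit: π_W = (378 - 1.5Q)q_W - (26q_W + 2q_W²). Setting ∂π_W/∂q_W = 0: 352 - 7q_W - (3/2)(q_F) = 0.
Forge's first-order condition: 282 - 5q_F - (3/2)(q_W) = 0.
So q_W = (352 - (3/2)q_F)/7 and q_F = (282 - (3/2)q_W)/5.
Substituting one into the other gives q_W = 40.8244 and q_F = 44.1527.
Price P = 378 - (3/2)·84.9771 = 250.5344.
Willow's profit: 250.5344·40.8244 - 26·40.8244 - 2·40.8244² = 5833.2186.

5833.22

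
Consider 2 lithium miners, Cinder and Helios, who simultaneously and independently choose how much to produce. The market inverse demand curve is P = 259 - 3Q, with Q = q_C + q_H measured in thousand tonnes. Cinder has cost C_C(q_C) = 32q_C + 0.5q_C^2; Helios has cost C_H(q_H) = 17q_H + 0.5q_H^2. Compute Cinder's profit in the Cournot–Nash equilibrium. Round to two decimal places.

Cinder's profit: π_C = (259 - 3Q)q_C - (32q_C + (1/2)q_C²). Setting ∂π_C/∂q_C = 0: 227 - 7q_C - 3(q_H) = 0.
Helios's first-order condition: 242 - 7q_H - 3(q_C) = 0.
Best responses: q_C = (227 - 3q_H)/7, q_H = (242 - 3q_C)/7.
Solving the pair: q_C = 863/40, q_H = 1013/40.
Price P = 259 - 3·(469/10) = 1183/10.
Cinder's profit: (1183/10)·(863/40) - 32·(863/40) - (1/2)(863/40)² = 1629.1822.

1629.18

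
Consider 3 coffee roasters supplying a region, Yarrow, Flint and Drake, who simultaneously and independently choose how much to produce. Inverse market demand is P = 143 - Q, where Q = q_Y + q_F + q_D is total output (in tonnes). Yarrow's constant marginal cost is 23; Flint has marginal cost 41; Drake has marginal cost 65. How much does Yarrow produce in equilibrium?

Yarrow's profit: π_Y = (143 - Q)q_Y - (23q_Y). Setting ∂π_Y/∂q_Y = 0: 120 - 2q_Y - (q_F + q_D) = 0.
Flint's first-order condition: 102 - 2q_F - (q_Y + q_D) = 0.
Drake's first-order condition: 78 - 2q_D - (q_Y + q_F) = 0.
Adding the 3 first-order conditions: 300 − 4Q = 0, so Q = 75.
Back-substituting: q_Y = (120 − 75) = 45, q_F = (102 − 75) = 27, q_D = (78 − 75) = 3.

45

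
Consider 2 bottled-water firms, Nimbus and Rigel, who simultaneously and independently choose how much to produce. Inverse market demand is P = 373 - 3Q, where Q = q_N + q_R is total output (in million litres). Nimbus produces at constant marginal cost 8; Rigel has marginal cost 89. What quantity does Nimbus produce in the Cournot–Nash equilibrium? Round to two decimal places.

49.56

Nimbus's profit: π_N = (373 - 3Q)q_N - (8q_N). Setting ∂π_N/∂q_N = 0: 365 - 6q_N - 3(q_R) = 0.
Rigel's first-order condition: 284 - 6q_R - 3(q_N) = 0.
Rearranging gives the reaction functions q_N = (365 - 3q_R)/6 and q_R = (284 - 3q_N)/6.
Solving the pair: q_N = 446/9, q_R = 203/9.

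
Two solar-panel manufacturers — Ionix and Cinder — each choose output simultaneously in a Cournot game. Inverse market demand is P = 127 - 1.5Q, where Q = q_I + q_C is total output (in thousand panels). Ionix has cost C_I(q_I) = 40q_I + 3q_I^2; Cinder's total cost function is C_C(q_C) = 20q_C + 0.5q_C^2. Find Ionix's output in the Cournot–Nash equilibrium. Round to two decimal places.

Ionix's profit: π_I = (127 - 1.5Q)q_I - (40q_I + 3q_I²). Setting ∂π_I/∂q_I = 0: 87 - 9q_I - (3/2)(q_C) = 0.
Cinder's profit: π_C = (127 - 1.5Q)q_C - (20q_C + (1/2)q_C²). Setting ∂π_C/∂q_C = 0: 107 - 4q_C - (3/2)(q_I) = 0.
So q_I = (87 - (3/2)q_C)/9 and q_C = (107 - (3/2)q_I)/4.
Solving the pair: q_I = 50/9, q_C = 74/3.

5.56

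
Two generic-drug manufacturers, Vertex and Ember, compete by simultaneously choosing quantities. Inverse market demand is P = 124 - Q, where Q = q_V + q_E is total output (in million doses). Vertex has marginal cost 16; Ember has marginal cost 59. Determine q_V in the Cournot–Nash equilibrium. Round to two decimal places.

50.33

Vertex's profit: π_V = (124 - Q)q_V - (16q_V). Setting ∂π_V/∂q_V = 0: 108 - 2q_V - (q_E) = 0.
Ember's profit: π_E = (124 - Q)q_E - (59q_E). Setting ∂π_E/∂q_E = 0: 65 - 2q_E - (q_V) = 0.
Rearranging gives the reaction functions q_V = (108 - q_E)/2 and q_E = (65 - q_V)/2.
Substituting one into the other gives q_V = 151/3 and q_E = 22/3.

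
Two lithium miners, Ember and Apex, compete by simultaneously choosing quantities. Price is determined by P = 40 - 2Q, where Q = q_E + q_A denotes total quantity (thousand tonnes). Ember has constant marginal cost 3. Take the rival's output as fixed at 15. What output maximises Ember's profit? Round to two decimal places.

1.75

With the rival's output fixed at 15, Ember's profit is π_E = (40 - 2·15 - 2q_E)q_E - (3q_E) = (10 - 2q_E)q_E - (3q_E).
∂π_E/∂q_E = 7 - 4q_E = 0, so q_E = 7/4.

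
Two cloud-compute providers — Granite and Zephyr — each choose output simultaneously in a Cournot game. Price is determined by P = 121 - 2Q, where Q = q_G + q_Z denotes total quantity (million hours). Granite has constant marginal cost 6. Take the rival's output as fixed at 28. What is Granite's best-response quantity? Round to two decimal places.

14.75

With the rival's output fixed at 28, Granite's profit is π_G = (121 - 2·28 - 2q_G)q_G - (6q_G) = (65 - 2q_G)q_G - (6q_G).
∂π_G/∂q_G = 59 - 4q_G = 0, so q_G = 59/4.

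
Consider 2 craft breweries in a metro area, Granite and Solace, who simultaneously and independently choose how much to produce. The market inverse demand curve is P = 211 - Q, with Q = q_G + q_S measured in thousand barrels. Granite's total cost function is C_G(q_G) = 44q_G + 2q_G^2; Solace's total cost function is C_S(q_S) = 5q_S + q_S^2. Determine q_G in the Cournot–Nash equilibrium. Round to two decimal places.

Granite's profit: π_G = (211 - Q)q_G - (44q_G + 2q_G²). Setting ∂π_G/∂q_G = 0: 167 - 6q_G - (q_S) = 0.
Solace's first-order condition: 206 - 4q_S - (q_G) = 0.
So q_G = (167 - q_S)/6 and q_S = (206 - q_G)/4.
Substituting one into the other gives q_G = 462/23 and q_S = 1069/23.

20.09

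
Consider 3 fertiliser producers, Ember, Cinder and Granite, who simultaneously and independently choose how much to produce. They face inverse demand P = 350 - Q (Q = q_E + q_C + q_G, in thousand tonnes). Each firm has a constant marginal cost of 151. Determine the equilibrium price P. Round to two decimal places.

Each firm earns π_i = (350 - Q)q_i - 151q_i.
Setting ∂π_i/∂q_i = 0 with rivals' quantities fixed: 199 - 2q_i - Σ_{j≠i} q_j = 0.
With identical firms every q_j equals q_i, so Σ_{j≠i} q_j = 2q_i and 199 = 4q_i, giving q_i = 199/4.
Total output Q = 597/4, so price P = 350 - 597/4 = 803/4.

200.75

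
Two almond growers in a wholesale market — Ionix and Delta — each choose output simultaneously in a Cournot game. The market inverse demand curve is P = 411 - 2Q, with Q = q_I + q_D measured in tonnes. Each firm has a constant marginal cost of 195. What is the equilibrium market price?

267

A representative firm's profit is π_i = q_i(411 - 2Q) - 195q_i.
First-order condition (treating rivals' output as given): 216 - 4q_i - 2q_j = 0.
With identical firms every q_j equals q_i, so q_j = q_i and 216 = 6q_i, giving q_i = 36.
Total output Q = 72, so price P = 411 - 2·72 = 267.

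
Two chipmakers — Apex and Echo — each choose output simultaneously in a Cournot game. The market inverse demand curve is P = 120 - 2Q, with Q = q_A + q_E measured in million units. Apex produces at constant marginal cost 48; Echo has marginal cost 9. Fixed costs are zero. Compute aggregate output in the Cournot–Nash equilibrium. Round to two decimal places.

Apex's profit: π_A = (120 - 2Q)q_A - (48q_A). Setting ∂π_A/∂q_A = 0: 72 - 4q_A - 2(q_E) = 0.
Echo's profit: π_E = (120 - 2Q)q_E - (9q_E). Setting ∂π_E/∂q_E = 0: 111 - 4q_E - 2(q_A) = 0.
Rearranging gives the reaction functions q_A = (72 - 2q_E)/4 and q_E = (111 - 2q_A)/4.
Solving the pair: q_A = 11/2, q_E = 25.
Total output Q = 11/2 + 25 = 61/2.

30.50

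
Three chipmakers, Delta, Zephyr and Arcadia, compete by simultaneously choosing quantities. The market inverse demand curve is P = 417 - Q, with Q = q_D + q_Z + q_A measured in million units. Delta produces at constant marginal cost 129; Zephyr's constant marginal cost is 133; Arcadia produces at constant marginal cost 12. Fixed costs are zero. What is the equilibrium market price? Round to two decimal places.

172.75

Delta's profit: π_D = (417 - Q)q_D - (129q_D). Setting ∂π_D/∂q_D = 0: 288 - 2q_D - (q_Z + q_A) = 0.
Zephyr's profit: π_Z = (417 - Q)q_Z - (133q_Z). Setting ∂π_Z/∂q_Z = 0: 284 - 2q_Z - (q_D + q_A) = 0.
Arcadia's profit: π_A = (417 - Q)q_A - (12q_A). Setting ∂π_A/∂q_A = 0: 405 - 2q_A - (q_D + q_Z) = 0.
Summing all 3 equations gives 977 − 4Q = 0, hence Q = 977/4.
Back-substituting: q_D = (288 − 977/4) = 175/4, q_Z = (284 − 977/4) = 159/4, q_A = (405 − 977/4) = 643/4.
Total output Q = 977/4, so price P = 417 - 977/4 = 691/4.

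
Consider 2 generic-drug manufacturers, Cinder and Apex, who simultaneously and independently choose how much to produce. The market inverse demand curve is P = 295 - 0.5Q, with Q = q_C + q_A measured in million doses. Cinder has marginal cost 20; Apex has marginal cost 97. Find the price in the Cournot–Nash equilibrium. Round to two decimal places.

137.33

Cinder's profit: π_C = (295 - 0.5Q)q_C - (20q_C). Setting ∂π_C/∂q_C = 0: 275 - q_C - (1/2)(q_A) = 0.
Apex's first-order condition: 198 - q_A - (1/2)(q_C) = 0.
So q_C = (275 - (1/2)q_A) and q_A = (198 - (1/2)q_C).
Substituting one into the other gives q_C = 704/3 and q_A = 242/3.
Total output Q = 946/3, so price P = 295 - (1/2)·(946/3) = 412/3.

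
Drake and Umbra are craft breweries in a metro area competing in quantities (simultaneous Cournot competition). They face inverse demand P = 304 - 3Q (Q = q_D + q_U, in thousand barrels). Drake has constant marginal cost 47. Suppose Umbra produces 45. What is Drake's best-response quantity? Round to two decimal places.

20.33

With the rival's output fixed at 45, Drake's profit is π_D = (304 - 3·45 - 3q_D)q_D - (47q_D) = (169 - 3q_D)q_D - (47q_D).
∂π_D/∂q_D = 122 - 6q_D = 0, so q_D = 61/3.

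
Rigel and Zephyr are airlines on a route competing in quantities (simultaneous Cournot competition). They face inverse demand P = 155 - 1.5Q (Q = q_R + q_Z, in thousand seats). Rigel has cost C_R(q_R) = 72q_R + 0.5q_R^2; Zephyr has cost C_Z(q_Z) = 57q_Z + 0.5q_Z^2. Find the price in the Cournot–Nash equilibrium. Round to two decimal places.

Rigel's profit: π_R = (155 - 1.5Q)q_R - (72q_R + (1/2)q_R²). Setting ∂π_R/∂q_R = 0: 83 - 4q_R - (3/2)(q_Z) = 0.
Zephyr's first-order condition: 98 - 4q_Z - (3/2)(q_R) = 0.
Best responses: q_R = (83 - (3/2)q_Z)/4, q_Z = (98 - (3/2)q_R)/4.
Substituting one into the other gives q_R = 148/11 and q_Z = 214/11.
Total output Q = 362/11, so price P = 155 - (3/2)·(362/11) = 1162/11.

105.64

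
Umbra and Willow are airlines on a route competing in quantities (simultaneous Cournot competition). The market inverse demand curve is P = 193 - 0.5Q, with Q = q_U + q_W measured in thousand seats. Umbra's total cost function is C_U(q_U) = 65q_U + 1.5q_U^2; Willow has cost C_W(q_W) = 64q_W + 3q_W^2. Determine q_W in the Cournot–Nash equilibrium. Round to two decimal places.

Umbra's profit: π_U = (193 - 0.5Q)q_U - (65q_U + (3/2)q_U²). Setting ∂π_U/∂q_U = 0: 128 - 4q_U - (1/2)(q_W) = 0.
Willow's profit: π_W = (193 - 0.5Q)q_W - (64q_W + 3q_W²). Setting ∂π_W/∂q_W = 0: 129 - 7q_W - (1/2)(q_U) = 0.
Best responses: q_U = (128 - (1/2)q_W)/4, q_W = (129 - (1/2)q_U)/7.
Solving the pair: q_U = 29.9640, q_W = 1808/111.

16.29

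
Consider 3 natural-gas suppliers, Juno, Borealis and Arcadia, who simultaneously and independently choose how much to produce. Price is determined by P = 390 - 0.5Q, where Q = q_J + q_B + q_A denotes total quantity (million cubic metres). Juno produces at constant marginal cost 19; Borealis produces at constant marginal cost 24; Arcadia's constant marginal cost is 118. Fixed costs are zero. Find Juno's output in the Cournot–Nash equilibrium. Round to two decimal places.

Juno's profit: π_J = (390 - 0.5Q)q_J - (19q_J). Setting ∂π_J/∂q_J = 0: 371 - q_J - (1/2)(q_B + q_A) = 0.
Borealis's profit: π_B = (390 - 0.5Q)q_B - (24q_B). Setting ∂π_B/∂q_B = 0: 366 - q_B - (1/2)(q_J + q_A) = 0.
Arcadia's profit: π_A = (390 - 0.5Q)q_A - (118q_A). Setting ∂π_A/∂q_A = 0: 272 - q_A - (1/2)(q_J + q_B) = 0.
Adding the 3 first-order conditions: 1009 − 2Q = 0, so Q = 1009/2.
Back-substituting: q_J = (371 − 1009/4)/(1/2) = 475/2, q_B = (366 − 1009/4)/(1/2) = 455/2, q_A = (272 − 1009/4)/(1/2) = 79/2.

237.50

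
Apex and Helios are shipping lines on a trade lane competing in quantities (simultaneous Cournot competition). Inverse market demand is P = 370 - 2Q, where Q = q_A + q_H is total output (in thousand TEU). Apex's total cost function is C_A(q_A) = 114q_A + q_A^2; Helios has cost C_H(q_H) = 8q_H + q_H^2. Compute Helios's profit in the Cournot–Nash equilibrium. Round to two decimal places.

Apex's profit: π_A = (370 - 2Q)q_A - (114q_A + q_A²). Setting ∂π_A/∂q_A = 0: 256 - 6q_A - 2(q_H) = 0.
Helios's first-order condition: 362 - 6q_H - 2(q_A) = 0.
Rearranging gives the reaction functions q_A = (256 - 2q_H)/6 and q_H = (362 - 2q_A)/6.
Substituting one into the other gives q_A = 203/8 and q_H = 415/8.
Price P = 370 - 2·(309/4) = 431/2.
Helios's profit: (431/2)·(415/8) - 8·(415/8) - (415/8)² = 8073.0469.

8073.05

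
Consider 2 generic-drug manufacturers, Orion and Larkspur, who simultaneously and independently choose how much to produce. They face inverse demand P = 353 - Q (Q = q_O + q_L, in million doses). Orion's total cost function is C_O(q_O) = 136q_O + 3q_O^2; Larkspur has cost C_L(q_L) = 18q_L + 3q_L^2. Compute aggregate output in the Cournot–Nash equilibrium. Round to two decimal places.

61.33

Orion's profit: π_O = (353 - Q)q_O - (136q_O + 3q_O²). Setting ∂π_O/∂q_O = 0: 217 - 8q_O - (q_L) = 0.
Larkspur's first-order condition: 335 - 8q_L - (q_O) = 0.
So q_O = (217 - q_L)/8 and q_L = (335 - q_O)/8.
Substituting one into the other gives q_O = 467/21 and q_L = 821/21.
Total output Q = 467/21 + 821/21 = 184/3.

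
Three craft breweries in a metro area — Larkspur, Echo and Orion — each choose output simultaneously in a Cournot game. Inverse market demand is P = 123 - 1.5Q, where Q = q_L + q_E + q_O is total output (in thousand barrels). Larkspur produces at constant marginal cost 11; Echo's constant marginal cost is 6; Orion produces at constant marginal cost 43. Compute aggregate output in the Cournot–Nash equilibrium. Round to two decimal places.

51.50

Larkspur's profit: π_L = (123 - 1.5Q)q_L - (11q_L). Setting ∂π_L/∂q_L = 0: 112 - 3q_L - (3/2)(q_E + q_O) = 0.
Echo's profit: π_E = (123 - 1.5Q)q_E - (6q_E). Setting ∂π_E/∂q_E = 0: 117 - 3q_E - (3/2)(q_L + q_O) = 0.
Orion's profit: π_O = (123 - 1.5Q)q_O - (43q_O). Setting ∂π_O/∂q_O = 0: 80 - 3q_O - (3/2)(q_L + q_E) = 0.
Summing all 3 equations gives 309 − 6Q = 0, hence Q = 103/2.
Back-substituting: q_L = (112 − 309/4)/(3/2) = 139/6, q_E = (117 − 309/4)/(3/2) = 53/2, q_O = (80 − 309/4)/(3/2) = 11/6.
Total output Q = 139/6 + 53/2 + 11/6 = 103/2.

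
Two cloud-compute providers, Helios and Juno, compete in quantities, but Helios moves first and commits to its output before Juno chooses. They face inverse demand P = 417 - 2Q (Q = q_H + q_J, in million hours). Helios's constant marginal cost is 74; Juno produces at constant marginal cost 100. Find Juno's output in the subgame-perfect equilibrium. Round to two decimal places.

Solve by backward induction. Given q_H, the follower Juno maximises π_J = (417 - 2q_H - 2q_J)q_J - 100q_J.
Setting the follower's marginal profit to zero, 317 - 2q_H - 4q_J = 0, i.e. q_J = (317 - 2q_H)/4.
Helios substitutes q_J(q_H) into its own profit: π_H = q_H(417 - 2q_H - (317 - 2q_H)/2) - 74q_H = (517/2 - q_H)q_H - 74q_H.
Maximising: ∂π_H/∂q_H = 369/2 - 2q_H = 0, giving q_H = 369/4.
Then q_J = (317 - 2·(369/4))/4 = 265/8.

33.13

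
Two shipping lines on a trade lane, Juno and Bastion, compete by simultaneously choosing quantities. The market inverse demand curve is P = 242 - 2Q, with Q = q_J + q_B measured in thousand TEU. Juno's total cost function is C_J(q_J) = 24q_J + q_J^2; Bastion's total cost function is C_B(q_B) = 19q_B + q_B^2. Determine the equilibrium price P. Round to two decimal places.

131.75

Juno's profit: π_J = (242 - 2Q)q_J - (24q_J + q_J²). Setting ∂π_J/∂q_J = 0: 218 - 6q_J - 2(q_B) = 0.
Bastion's first-order condition: 223 - 6q_B - 2(q_J) = 0.
Best responses: q_J = (218 - 2q_B)/6, q_B = (223 - 2q_J)/6.
Substituting one into the other gives q_J = 431/16 and q_B = 451/16.
Total output Q = 441/8, so price P = 242 - 2·(441/8) = 527/4.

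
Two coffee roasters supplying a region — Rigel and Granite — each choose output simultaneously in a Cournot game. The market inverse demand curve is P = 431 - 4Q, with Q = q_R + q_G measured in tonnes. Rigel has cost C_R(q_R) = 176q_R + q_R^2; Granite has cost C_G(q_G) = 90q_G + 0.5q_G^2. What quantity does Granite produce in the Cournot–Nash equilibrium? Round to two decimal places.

32.30

Rigel's profit: π_R = (431 - 4Q)q_R - (176q_R + q_R²). Setting ∂π_R/∂q_R = 0: 255 - 10q_R - 4(q_G) = 0.
Granite's profit: π_G = (431 - 4Q)q_G - (90q_G + (1/2)q_G²). Setting ∂π_G/∂q_G = 0: 341 - 9q_G - 4(q_R) = 0.
So q_R = (255 - 4q_G)/10 and q_G = (341 - 4q_R)/9.
Substituting one into the other gives q_R = 931/74 and q_G = 1195/37.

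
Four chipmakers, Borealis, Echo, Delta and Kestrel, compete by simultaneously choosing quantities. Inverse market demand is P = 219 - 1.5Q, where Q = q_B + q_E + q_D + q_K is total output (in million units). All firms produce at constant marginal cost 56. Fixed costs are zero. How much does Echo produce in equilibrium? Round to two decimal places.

21.73

A representative firm's profit is π_i = q_i(219 - 1.5Q) - 56q_i.
Setting ∂π_i/∂q_i = 0 with rivals' quantities fixed: 163 - 3q_i - (3/2)·Σ_{j≠i} q_j = 0.
By symmetry each firm produces the same amount; substituting Σ_{j≠i} q_j = 3q_i yields q_i = 163/(15/2) = 326/15.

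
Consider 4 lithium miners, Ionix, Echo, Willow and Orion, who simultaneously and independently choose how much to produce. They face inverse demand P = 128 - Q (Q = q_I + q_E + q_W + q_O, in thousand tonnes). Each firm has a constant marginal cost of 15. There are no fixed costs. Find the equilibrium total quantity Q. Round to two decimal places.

Each firm earns π_i = (128 - Q)q_i - 15q_i.
Setting ∂π_i/∂q_i = 0 with rivals' quantities fixed: 113 - 2q_i - Σ_{j≠i} q_j = 0.
With identical firms every q_j equals q_i, so Σ_{j≠i} q_j = 3q_i and 113 = 5q_i, giving q_i = 113/5.
Total output Q = 113/5 + 113/5 + 113/5 + 113/5 = 452/5.

90.40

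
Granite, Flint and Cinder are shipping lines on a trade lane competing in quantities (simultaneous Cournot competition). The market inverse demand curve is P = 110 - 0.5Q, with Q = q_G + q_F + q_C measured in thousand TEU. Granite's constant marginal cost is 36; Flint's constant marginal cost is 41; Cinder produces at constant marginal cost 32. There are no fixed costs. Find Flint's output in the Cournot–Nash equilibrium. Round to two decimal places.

Granite's profit: π_G = (110 - 0.5Q)q_G - (36q_G). Setting ∂π_G/∂q_G = 0: 74 - q_G - (1/2)(q_F + q_C) = 0.
Flint's first-order condition: 69 - q_F - (1/2)(q_G + q_C) = 0.
Cinder's first-order condition: 78 - q_C - (1/2)(q_G + q_F) = 0.
Summing all 3 equations gives 221 − 2Q = 0, hence Q = 221/2.
Back-substituting: q_G = (74 − 221/4)/(1/2) = 75/2, q_F = (69 − 221/4)/(1/2) = 55/2, q_C = (78 − 221/4)/(1/2) = 91/2.

27.50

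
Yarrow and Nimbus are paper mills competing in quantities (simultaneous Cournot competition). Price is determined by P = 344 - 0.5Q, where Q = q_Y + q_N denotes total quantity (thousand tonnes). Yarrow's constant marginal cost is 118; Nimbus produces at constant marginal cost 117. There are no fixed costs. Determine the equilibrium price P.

Yarrow's profit: π_Y = (344 - 0.5Q)q_Y - (118q_Y). Setting ∂π_Y/∂q_Y = 0: 226 - q_Y - (1/2)(q_N) = 0.
Nimbus's profit: π_N = (344 - 0.5Q)q_N - (117q_N). Setting ∂π_N/∂q_N = 0: 227 - q_N - (1/2)(q_Y) = 0.
Rearranging gives the reaction functions q_Y = (226 - (1/2)q_N) and q_N = (227 - (1/2)q_Y).
Substituting one into the other gives q_Y = 150 and q_N = 152.
Total output Q = 302, so price P = 344 - (1/2)·302 = 193.

193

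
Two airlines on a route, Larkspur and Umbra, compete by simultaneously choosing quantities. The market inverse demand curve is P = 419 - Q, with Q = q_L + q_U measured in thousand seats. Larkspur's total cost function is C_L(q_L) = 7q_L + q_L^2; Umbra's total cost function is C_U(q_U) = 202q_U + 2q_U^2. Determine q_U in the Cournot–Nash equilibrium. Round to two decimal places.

Larkspur's profit: π_L = (419 - Q)q_L - (7q_L + q_L²). Setting ∂π_L/∂q_L = 0: 412 - 4q_L - (q_U) = 0.
Umbra's first-order condition: 217 - 6q_U - (q_L) = 0.
Best responses: q_L = (412 - q_U)/4, q_U = (217 - q_L)/6.
Substituting one into the other gives q_L = 98.0435 and q_U = 456/23.

19.83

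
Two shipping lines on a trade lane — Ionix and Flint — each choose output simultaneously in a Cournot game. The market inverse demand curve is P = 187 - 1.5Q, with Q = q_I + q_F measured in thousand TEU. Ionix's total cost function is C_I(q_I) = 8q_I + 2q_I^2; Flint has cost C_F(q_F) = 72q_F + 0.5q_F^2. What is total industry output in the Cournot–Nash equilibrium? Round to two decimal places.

41.94

Ionix's profit: π_I = (187 - 1.5Q)q_I - (8q_I + 2q_I²). Setting ∂π_I/∂q_I = 0: 179 - 7q_I - (3/2)(q_F) = 0.
Flint's first-order condition: 115 - 4q_F - (3/2)(q_I) = 0.
So q_I = (179 - (3/2)q_F)/7 and q_F = (115 - (3/2)q_I)/4.
Solving the pair: q_I = 21.1068, q_F = 20.8350.
Total output Q = 21.1068 + 20.8350 = 41.9417.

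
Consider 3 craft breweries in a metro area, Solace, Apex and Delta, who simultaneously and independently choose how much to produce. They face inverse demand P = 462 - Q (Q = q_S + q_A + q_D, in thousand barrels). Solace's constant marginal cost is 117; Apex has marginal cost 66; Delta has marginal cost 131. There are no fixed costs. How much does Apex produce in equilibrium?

128

Solace's profit: π_S = (462 - Q)q_S - (117q_S). Setting ∂π_S/∂q_S = 0: 345 - 2q_S - (q_A + q_D) = 0.
Apex's first-order condition: 396 - 2q_A - (q_S + q_D) = 0.
Delta's profit: π_D = (462 - Q)q_D - (131q_D). Setting ∂π_D/∂q_D = 0: 331 - 2q_D - (q_S + q_A) = 0.
Adding the 3 conditions: 1072 − 2Q − 2Q = 0, i.e. Q = 268.
Back-substituting: q_S = (345 − 268) = 77, q_A = (396 − 268) = 128, q_D = (331 − 268) = 63.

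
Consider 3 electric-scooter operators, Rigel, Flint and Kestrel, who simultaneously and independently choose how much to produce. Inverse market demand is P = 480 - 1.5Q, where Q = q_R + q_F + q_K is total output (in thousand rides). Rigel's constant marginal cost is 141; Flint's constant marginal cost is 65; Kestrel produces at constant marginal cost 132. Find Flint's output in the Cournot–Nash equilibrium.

Rigel's profit: π_R = (480 - 1.5Q)q_R - (141q_R). Setting ∂π_R/∂q_R = 0: 339 - 3q_R - (3/2)(q_F + q_K) = 0.
Flint's first-order condition: 415 - 3q_F - (3/2)(q_R + q_K) = 0.
Kestrel's profit: π_K = (480 - 1.5Q)q_K - (132q_K). Setting ∂π_K/∂q_K = 0: 348 - 3q_K - (3/2)(q_R + q_F) = 0.
Summing all 3 equations gives 1102 − 6Q = 0, hence Q = 551/3.
Back-substituting: q_R = (339 − 551/2)/(3/2) = 127/3, q_F = (415 − 551/2)/(3/2) = 93, q_K = (348 − 551/2)/(3/2) = 145/3.

93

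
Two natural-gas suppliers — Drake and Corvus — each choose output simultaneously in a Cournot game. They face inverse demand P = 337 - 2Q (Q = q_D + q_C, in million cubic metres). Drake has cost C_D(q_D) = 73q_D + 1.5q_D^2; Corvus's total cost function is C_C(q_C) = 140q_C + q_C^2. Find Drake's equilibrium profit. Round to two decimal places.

3432.38

Drake's profit: π_D = (337 - 2Q)q_D - (73q_D + (3/2)q_D²). Setting ∂π_D/∂q_D = 0: 264 - 7q_D - 2(q_C) = 0.
Corvus's first-order condition: 197 - 6q_C - 2(q_D) = 0.
Rearranging gives the reaction functions q_D = (264 - 2q_C)/7 and q_C = (197 - 2q_D)/6.
Substituting one into the other gives q_D = 595/19 and q_C = 851/38.
Price P = 337 - 2·53.7105 = 229.5789.
Drake's profit: 229.5789·(595/19) - 73·(595/19) - (3/2)(595/19)² = 3432.3753.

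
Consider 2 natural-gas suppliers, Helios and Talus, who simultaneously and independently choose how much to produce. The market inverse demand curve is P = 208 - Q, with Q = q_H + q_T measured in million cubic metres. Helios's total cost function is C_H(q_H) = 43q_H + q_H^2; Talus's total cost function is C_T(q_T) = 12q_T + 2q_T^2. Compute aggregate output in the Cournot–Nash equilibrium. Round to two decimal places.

61.43

Helios's profit: π_H = (208 - Q)q_H - (43q_H + q_H²). Setting ∂π_H/∂q_H = 0: 165 - 4q_H - (q_T) = 0.
Talus's first-order condition: 196 - 6q_T - (q_H) = 0.
Rearranging gives the reaction functions q_H = (165 - q_T)/4 and q_T = (196 - q_H)/6.
Substituting one into the other gives q_H = 794/23 and q_T = 619/23.
Total output Q = 794/23 + 619/23 = 1413/23.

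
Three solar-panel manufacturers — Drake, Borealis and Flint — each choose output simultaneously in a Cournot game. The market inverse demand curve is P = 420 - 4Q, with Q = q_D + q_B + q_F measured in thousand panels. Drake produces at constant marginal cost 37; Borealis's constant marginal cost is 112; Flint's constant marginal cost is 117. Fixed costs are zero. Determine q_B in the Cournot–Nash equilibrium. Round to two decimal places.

14.88

Drake's profit: π_D = (420 - 4Q)q_D - (37q_D). Setting ∂π_D/∂q_D = 0: 383 - 8q_D - 4(q_B + q_F) = 0.
Borealis's first-order condition: 308 - 8q_B - 4(q_D + q_F) = 0.
Flint's profit: π_F = (420 - 4Q)q_F - (117q_F). Setting ∂π_F/∂q_F = 0: 303 - 8q_F - 4(q_D + q_B) = 0.
Adding the 3 first-order conditions: 994 − 16Q = 0, so Q = 497/8.
Back-substituting: q_D = (383 − 497/2)/4 = 269/8, q_B = (308 − 497/2)/4 = 119/8, q_F = (303 − 497/2)/4 = 109/8.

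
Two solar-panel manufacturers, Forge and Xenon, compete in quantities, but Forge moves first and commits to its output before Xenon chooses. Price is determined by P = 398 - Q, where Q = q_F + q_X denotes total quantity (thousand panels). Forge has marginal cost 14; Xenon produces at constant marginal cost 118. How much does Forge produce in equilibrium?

244

The follower Xenon best-responds to any q_F: π_X = (398 - Q)q_X - 118q_X.
∂π_X/∂q_X = 280 - q_F - 2q_X = 0 gives the reaction function q_X = (280 - q_F)/2.
The leader anticipates this reaction. Substituting into P = 398 - Q gives P = 258 - (1/2)q_F, so π_F = (258 - (1/2)q_F)q_F - 14q_F.
The leader's first-order condition 244 - q_F = 0 yields q_F = 244.
Then q_X = (280 - 244)/2 = 18.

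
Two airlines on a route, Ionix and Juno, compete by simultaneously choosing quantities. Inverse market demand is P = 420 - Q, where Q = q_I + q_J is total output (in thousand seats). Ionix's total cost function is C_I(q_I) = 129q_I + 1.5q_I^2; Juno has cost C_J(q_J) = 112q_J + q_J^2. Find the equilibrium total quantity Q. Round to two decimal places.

Ionix's profit: π_I = (420 - Q)q_I - (129q_I + (3/2)q_I²). Setting ∂π_I/∂q_I = 0: 291 - 5q_I - (q_J) = 0.
Juno's profit: π_J = (420 - Q)q_J - (112q_J + q_J²). Setting ∂π_J/∂q_J = 0: 308 - 4q_J - (q_I) = 0.
So q_I = (291 - q_J)/5 and q_J = (308 - q_I)/4.
Solving the pair: q_I = 856/19, q_J = 1249/19.
Total output Q = 856/19 + 1249/19 = 110.7895.

110.79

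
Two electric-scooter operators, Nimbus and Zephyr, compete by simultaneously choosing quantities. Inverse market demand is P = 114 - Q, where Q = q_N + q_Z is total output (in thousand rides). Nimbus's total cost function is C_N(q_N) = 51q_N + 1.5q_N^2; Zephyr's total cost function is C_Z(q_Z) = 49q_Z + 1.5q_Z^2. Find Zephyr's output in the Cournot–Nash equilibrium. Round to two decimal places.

10.92

Nimbus's profit: π_N = (114 - Q)q_N - (51q_N + (3/2)q_N²). Setting ∂π_N/∂q_N = 0: 63 - 5q_N - (q_Z) = 0.
Zephyr's first-order condition: 65 - 5q_Z - (q_N) = 0.
Rearranging gives the reaction functions q_N = (63 - q_Z)/5 and q_Z = (65 - q_N)/5.
Substituting one into the other gives q_N = 125/12 and q_Z = 131/12.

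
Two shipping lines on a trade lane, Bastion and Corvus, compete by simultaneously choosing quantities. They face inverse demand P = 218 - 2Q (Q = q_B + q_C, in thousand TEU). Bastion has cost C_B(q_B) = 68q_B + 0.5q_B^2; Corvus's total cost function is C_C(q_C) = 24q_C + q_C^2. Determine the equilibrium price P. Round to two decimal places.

Bastion's profit: π_B = (218 - 2Q)q_B - (68q_B + (1/2)q_B²). Setting ∂π_B/∂q_B = 0: 150 - 5q_B - 2(q_C) = 0.
Corvus's first-order condition: 194 - 6q_C - 2(q_B) = 0.
So q_B = (150 - 2q_C)/5 and q_C = (194 - 2q_B)/6.
Solving the pair: q_B = 256/13, q_C = 335/13.
Total output Q = 591/13, so price P = 218 - 2·(591/13) = 1652/13.

127.08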